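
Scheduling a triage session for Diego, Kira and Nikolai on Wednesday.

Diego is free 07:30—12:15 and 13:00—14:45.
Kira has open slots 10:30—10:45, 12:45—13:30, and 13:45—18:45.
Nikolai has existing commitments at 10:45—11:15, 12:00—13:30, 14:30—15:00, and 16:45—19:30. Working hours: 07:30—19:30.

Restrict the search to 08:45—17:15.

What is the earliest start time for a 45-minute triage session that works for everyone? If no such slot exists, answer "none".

13:45

Nikolai free within 07:30–19:30: 07:30–10:45, 11:15–12:00, 13:30–14:30, 15:00–16:45.
Diego ∩ Kira: 10:30–10:45, 13:00–13:30, 13:45–14:45.
Diego ∩ Kira ∩ Nikolai: 10:30–10:45, 13:45–14:30.
Restricted to 08:45–17:15: 10:30–10:45, 13:45–14:30.
Windows ≥ 45 min: 13:45–14:30.
Earliest such window starts at 13:45.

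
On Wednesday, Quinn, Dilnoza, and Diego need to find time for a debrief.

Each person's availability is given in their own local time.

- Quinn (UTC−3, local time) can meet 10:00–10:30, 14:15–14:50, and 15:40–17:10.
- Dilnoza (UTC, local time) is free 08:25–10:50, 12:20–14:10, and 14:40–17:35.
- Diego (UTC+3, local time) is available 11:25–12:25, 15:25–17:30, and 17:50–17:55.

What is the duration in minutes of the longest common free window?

Quinn → UTC: 13:00–13:30, 17:15–17:50, 18:40–20:10.
Dilnoza → UTC: 08:25–10:50, 12:20–14:10, 14:40–17:35.
Diego → UTC: 08:25–09:25, 12:25–14:30, 14:50–14:55.
Quinn ∩ Dilnoza: 13:00–13:30, 17:15–17:35.
Quinn ∩ Dilnoza ∩ Diego: 13:00–13:30.
Single common window of 30 minutes.

30 minutes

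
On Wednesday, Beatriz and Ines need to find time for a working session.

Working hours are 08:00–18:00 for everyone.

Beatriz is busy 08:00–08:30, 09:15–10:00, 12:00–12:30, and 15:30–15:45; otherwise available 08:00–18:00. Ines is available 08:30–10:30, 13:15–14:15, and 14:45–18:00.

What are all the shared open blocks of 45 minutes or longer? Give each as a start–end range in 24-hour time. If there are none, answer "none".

Beatriz free within 08:00–18:00: 08:30–09:15, 10:00–12:00, 12:30–15:30, 15:45–18:00.
Beatriz ∩ Ines: 08:30–09:15, 10:00–10:30, 13:15–14:15, 14:45–15:30, 15:45–18:00.
Windows ≥ 45 min: 08:30–09:15, 13:15–14:15, 14:45–15:30, 15:45–18:00.

08:30–09:15, 13:15–14:15, 14:45–15:30, 15:45–18:00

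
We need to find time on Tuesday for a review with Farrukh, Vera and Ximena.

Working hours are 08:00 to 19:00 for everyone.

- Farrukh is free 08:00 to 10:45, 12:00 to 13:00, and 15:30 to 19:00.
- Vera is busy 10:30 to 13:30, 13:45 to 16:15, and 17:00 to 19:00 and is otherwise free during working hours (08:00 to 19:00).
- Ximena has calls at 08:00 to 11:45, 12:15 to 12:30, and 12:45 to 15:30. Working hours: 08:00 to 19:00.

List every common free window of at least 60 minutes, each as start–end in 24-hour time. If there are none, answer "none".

Vera free within 08:00–19:00: 08:00–10:30, 13:30–13:45, 16:15–17:00.
Ximena free within 08:00–19:00: 11:45–12:15, 12:30–12:45, 15:30–19:00.
Farrukh ∩ Vera: 08:00–10:30, 16:15–17:00.
Farrukh ∩ Vera ∩ Ximena: 16:15–17:00.
Windows ≥ 60 min: (none).

none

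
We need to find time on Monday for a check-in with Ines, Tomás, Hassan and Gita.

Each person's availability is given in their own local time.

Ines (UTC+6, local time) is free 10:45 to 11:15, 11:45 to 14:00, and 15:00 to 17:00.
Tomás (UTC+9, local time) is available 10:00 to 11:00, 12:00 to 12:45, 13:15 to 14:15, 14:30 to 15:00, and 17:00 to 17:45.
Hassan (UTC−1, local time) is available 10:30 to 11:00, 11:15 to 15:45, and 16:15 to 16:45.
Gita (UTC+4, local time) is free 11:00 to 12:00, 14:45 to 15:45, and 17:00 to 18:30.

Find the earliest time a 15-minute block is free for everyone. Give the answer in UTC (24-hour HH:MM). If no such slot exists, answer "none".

none

Ines → UTC: 04:45–05:15, 05:45–08:00, 09:00–11:00.
Tomás → UTC: 01:00–02:00, 03:00–03:45, 04:15–05:15, 05:30–06:00, 08:00–08:45.
Hassan → UTC: 11:30–12:00, 12:15–16:45, 17:15–17:45.
Gita → UTC: 07:00–08:00, 10:45–11:45, 13:00–14:30.
Ines ∩ Tomás: 04:45–05:15, 05:45–06:00.
Ines ∩ Tomás ∩ Hassan: (none).
Ines ∩ Tomás ∩ Hassan ∩ Gita: (none).
Windows ≥ 15 min: (none).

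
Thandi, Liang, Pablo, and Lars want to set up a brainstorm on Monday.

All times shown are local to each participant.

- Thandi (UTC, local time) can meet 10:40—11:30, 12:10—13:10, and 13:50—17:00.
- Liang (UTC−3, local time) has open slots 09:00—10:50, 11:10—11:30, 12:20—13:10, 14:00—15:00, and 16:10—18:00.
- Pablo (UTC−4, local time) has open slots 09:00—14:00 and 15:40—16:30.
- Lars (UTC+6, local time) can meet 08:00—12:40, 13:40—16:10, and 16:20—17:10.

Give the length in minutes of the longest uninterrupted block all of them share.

0 minutes

Thandi → UTC: 10:40–11:30, 12:10–13:10, 13:50–17:00.
Liang → UTC: 12:00–13:50, 14:10–14:30, 15:20–16:10, 17:00–18:00, 19:10–21:00.
Pablo → UTC: 13:00–18:00, 19:40–20:30.
Lars → UTC: 02:00–06:40, 07:40–10:10, 10:20–11:10.
Thandi ∩ Liang: 12:10–13:10, 14:10–14:30, 15:20–16:10.
Thandi ∩ Liang ∩ Pablo: 13:00–13:10, 14:10–14:30, 15:20–16:10.
Thandi ∩ Liang ∩ Pablo ∩ Lars: (none).
No common window.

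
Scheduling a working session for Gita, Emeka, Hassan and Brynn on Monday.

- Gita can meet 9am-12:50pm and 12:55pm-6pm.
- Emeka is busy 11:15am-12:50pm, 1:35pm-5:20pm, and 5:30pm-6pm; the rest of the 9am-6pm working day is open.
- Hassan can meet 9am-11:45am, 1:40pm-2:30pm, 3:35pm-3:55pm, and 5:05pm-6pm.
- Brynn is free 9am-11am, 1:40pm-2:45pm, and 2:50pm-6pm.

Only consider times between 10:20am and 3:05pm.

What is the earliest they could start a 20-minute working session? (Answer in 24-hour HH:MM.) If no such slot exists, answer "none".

10:20

Emeka free within 09:00–18:00: 09:00–11:15, 12:50–13:35, 17:20–17:30.
Gita ∩ Emeka: 09:00–11:15, 12:55–13:35, 17:20–17:30.
Gita ∩ Emeka ∩ Hassan: 09:00–11:15, 17:20–17:30.
Gita ∩ Emeka ∩ Hassan ∩ Brynn: 09:00–11:00, 17:20–17:30.
Restricted to 10:20–15:05: 10:20–11:00.
Windows ≥ 20 min: 10:20–11:00.
Earliest such window starts at 10:20.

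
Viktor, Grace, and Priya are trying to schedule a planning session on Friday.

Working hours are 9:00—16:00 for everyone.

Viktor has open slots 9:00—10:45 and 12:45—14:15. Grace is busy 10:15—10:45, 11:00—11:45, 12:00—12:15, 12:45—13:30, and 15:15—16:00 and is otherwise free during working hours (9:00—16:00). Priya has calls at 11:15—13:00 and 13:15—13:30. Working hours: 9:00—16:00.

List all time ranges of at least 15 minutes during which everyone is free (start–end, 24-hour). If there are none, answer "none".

Grace free within 09:00–16:00: 09:00–10:15, 10:45–11:00, 11:45–12:00, 12:15–12:45, 13:30–15:15.
Priya free within 09:00–16:00: 09:00–11:15, 13:00–13:15, 13:30–16:00.
Viktor ∩ Grace: 09:00–10:15, 13:30–14:15.
Viktor ∩ Grace ∩ Priya: 09:00–10:15, 13:30–14:15.
Windows ≥ 15 min: 09:00–10:15, 13:30–14:15.

09:00–10:15, 13:30–14:15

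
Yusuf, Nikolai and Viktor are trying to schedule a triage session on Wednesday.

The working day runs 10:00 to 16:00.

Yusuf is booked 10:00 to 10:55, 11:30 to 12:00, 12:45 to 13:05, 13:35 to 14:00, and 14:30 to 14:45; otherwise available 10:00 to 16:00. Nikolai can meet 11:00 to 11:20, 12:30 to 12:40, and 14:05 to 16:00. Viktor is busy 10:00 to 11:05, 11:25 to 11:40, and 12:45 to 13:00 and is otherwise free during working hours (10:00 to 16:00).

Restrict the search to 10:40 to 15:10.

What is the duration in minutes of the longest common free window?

Yusuf free within 10:00–16:00: 10:55–11:30, 12:00–12:45, 13:05–13:35, 14:00–14:30, 14:45–16:00.
Viktor free within 10:00–16:00: 11:05–11:25, 11:40–12:45, 13:00–16:00.
Yusuf ∩ Nikolai: 11:00–11:20, 12:30–12:40, 14:05–14:30, 14:45–16:00.
Yusuf ∩ Nikolai ∩ Viktor: 11:05–11:20, 12:30–12:40, 14:05–14:30, 14:45–16:00.
Restricted to 10:40–15:10: 11:05–11:20, 12:30–12:40, 14:05–14:30, 14:45–15:10.
Common window lengths: 15, 10, 25, 25 min; longest is 25.

25 minutes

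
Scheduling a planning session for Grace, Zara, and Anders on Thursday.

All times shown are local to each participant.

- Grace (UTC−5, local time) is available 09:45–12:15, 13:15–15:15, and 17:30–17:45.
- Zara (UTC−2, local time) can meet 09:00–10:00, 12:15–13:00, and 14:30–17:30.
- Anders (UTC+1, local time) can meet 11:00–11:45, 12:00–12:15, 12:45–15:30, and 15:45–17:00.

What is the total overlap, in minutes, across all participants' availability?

15 minutes

Grace → UTC: 14:45–17:15, 18:15–20:15, 22:30–22:45.
Zara → UTC: 11:00–12:00, 14:15–15:00, 16:30–19:30.
Anders → UTC: 10:00–10:45, 11:00–11:15, 11:45–14:30, 14:45–16:00.
Grace ∩ Zara: 14:45–15:00, 16:30–17:15, 18:15–19:30.
Grace ∩ Zara ∩ Anders: 14:45–15:00.
Total common minutes: 15.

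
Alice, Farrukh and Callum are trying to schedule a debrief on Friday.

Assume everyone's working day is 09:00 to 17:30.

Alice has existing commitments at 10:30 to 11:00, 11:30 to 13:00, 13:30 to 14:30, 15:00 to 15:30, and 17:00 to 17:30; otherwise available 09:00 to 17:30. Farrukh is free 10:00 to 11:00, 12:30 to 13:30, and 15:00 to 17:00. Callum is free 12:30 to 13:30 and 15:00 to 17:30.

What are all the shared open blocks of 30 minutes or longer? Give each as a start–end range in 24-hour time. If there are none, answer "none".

13:00–13:30, 15:30–17:00

Alice free within 09:00–17:30: 09:00–10:30, 11:00–11:30, 13:00–13:30, 14:30–15:00, 15:30–17:00.
Alice ∩ Farrukh: 10:00–10:30, 13:00–13:30, 15:30–17:00.
Alice ∩ Farrukh ∩ Callum: 13:00–13:30, 15:30–17:00.
Windows ≥ 30 min: 13:00–13:30, 15:30–17:00.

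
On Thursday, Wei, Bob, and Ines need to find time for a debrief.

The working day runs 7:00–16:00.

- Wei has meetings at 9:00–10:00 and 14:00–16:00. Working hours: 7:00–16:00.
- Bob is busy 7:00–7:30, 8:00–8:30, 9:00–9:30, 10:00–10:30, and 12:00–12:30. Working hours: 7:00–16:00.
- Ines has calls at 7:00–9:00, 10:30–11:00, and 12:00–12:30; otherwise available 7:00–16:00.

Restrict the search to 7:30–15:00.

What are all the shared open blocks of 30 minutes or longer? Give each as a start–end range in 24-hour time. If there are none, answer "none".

11:00–12:00, 12:30–14:00

Wei free within 07:00–16:00: 07:00–09:00, 10:00–14:00.
Bob free within 07:00–16:00: 07:30–08:00, 08:30–09:00, 09:30–10:00, 10:30–12:00, 12:30–16:00.
Ines free within 07:00–16:00: 09:00–10:30, 11:00–12:00, 12:30–16:00.
Wei ∩ Bob: 07:30–08:00, 08:30–09:00, 10:30–12:00, 12:30–14:00.
Wei ∩ Bob ∩ Ines: 11:00–12:00, 12:30–14:00.
Restricted to 07:30–15:00: 11:00–12:00, 12:30–14:00.
Windows ≥ 30 min: 11:00–12:00, 12:30–14:00.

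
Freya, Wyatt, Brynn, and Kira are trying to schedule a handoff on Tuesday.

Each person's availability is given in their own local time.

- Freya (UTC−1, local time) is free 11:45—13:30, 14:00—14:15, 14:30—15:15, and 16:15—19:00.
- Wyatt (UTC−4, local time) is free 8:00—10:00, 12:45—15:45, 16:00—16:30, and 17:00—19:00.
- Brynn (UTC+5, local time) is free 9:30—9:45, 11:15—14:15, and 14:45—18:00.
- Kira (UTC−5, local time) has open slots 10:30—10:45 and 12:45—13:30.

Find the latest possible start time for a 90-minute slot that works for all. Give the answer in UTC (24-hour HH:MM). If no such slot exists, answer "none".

none

Freya → UTC: 12:45–14:30, 15:00–15:15, 15:30–16:15, 17:15–20:00.
Wyatt → UTC: 12:00–14:00, 16:45–19:45, 20:00–20:30, 21:00–23:00.
Brynn → UTC: 04:30–04:45, 06:15–09:15, 09:45–13:00.
Kira → UTC: 15:30–15:45, 17:45–18:30.
Freya ∩ Wyatt: 12:45–14:00, 17:15–19:45.
Freya ∩ Wyatt ∩ Brynn: 12:45–13:00.
Freya ∩ Wyatt ∩ Brynn ∩ Kira: (none).
Windows ≥ 90 min: (none).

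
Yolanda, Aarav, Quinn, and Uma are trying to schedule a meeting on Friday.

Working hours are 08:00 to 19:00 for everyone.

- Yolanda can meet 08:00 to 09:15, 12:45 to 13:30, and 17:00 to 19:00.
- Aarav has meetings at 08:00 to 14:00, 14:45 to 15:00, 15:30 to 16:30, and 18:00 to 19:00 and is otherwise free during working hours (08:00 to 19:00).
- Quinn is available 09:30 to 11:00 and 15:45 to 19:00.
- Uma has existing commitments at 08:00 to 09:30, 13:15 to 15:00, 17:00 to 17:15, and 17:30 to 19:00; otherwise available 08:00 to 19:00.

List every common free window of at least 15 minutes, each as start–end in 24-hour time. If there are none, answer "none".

17:15–17:30

Aarav free within 08:00–19:00: 14:00–14:45, 15:00–15:30, 16:30–18:00.
Uma free within 08:00–19:00: 09:30–13:15, 15:00–17:00, 17:15–17:30.
Yolanda ∩ Aarav: 17:00–18:00.
Yolanda ∩ Aarav ∩ Quinn: 17:00–18:00.
Yolanda ∩ Aarav ∩ Quinn ∩ Uma: 17:15–17:30.
Windows ≥ 15 min: 17:15–17:30.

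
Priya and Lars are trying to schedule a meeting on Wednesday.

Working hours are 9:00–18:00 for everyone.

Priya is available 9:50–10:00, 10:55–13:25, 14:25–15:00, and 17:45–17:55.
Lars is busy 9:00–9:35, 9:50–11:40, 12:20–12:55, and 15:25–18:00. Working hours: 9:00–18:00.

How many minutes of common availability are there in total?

Lars free within 09:00–18:00: 09:35–09:50, 11:40–12:20, 12:55–15:25.
Priya ∩ Lars: 11:40–12:20, 12:55–13:25, 14:25–15:00.
Total common minutes: 40 + 30 + 35 = 105.

105 minutes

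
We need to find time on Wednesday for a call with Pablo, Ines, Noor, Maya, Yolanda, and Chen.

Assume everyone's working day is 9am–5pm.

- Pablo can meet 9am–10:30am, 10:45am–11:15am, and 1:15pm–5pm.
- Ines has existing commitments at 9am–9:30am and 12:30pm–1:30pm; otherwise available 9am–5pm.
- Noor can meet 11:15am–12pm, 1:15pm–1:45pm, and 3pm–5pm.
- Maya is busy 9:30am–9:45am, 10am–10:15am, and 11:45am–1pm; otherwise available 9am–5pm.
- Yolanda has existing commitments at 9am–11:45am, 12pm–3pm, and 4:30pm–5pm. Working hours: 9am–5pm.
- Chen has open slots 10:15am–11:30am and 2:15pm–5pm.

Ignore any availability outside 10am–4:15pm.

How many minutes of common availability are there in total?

75 minutes

Ines free within 09:00–17:00: 09:30–12:30, 13:30–17:00.
Maya free within 09:00–17:00: 09:00–09:30, 09:45–10:00, 10:15–11:45, 13:00–17:00.
Yolanda free within 09:00–17:00: 11:45–12:00, 15:00–16:30.
Pablo ∩ Ines: 09:30–10:30, 10:45–11:15, 13:30–17:00.
Pablo ∩ Ines ∩ Noor: 13:30–13:45, 15:00–17:00.
Pablo ∩ Ines ∩ Noor ∩ Maya: 13:30–13:45, 15:00–17:00.
Pablo ∩ Ines ∩ Noor ∩ Maya ∩ Yolanda: 15:00–16:30.
Pablo ∩ Ines ∩ Noor ∩ Maya ∩ Yolanda ∩ Chen: 15:00–16:30.
Restricted to 10:00–16:15: 15:00–16:15.
Total common minutes: 75.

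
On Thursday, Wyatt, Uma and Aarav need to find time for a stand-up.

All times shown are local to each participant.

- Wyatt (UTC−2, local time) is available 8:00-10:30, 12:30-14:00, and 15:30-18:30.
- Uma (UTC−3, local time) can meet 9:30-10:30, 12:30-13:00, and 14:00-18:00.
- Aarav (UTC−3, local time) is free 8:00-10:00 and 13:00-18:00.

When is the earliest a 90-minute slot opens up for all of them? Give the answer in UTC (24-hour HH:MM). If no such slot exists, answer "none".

17:30

Wyatt → UTC: 10:00–12:30, 14:30–16:00, 17:30–20:30.
Uma → UTC: 12:30–13:30, 15:30–16:00, 17:00–21:00.
Aarav → UTC: 11:00–13:00, 16:00–21:00.
Wyatt ∩ Uma: 15:30–16:00, 17:30–20:30.
Wyatt ∩ Uma ∩ Aarav: 17:30–20:30.
Windows ≥ 90 min: 17:30–20:30.
Earliest such window starts at 17:30.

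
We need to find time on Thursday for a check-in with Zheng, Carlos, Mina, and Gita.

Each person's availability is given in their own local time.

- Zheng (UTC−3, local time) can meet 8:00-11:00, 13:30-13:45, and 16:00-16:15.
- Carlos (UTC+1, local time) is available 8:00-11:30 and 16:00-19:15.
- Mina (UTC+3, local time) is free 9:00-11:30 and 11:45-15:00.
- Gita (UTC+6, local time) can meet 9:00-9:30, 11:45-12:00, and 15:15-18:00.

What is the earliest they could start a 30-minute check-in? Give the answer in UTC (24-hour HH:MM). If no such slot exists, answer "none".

Zheng → UTC: 11:00–14:00, 16:30–16:45, 19:00–19:15.
Carlos → UTC: 07:00–10:30, 15:00–18:15.
Mina → UTC: 06:00–08:30, 08:45–12:00.
Gita → UTC: 03:00–03:30, 05:45–06:00, 09:15–12:00.
Zheng ∩ Carlos: 16:30–16:45.
Zheng ∩ Carlos ∩ Mina: (none).
Zheng ∩ Carlos ∩ Mina ∩ Gita: (none).
Windows ≥ 30 min: (none).

none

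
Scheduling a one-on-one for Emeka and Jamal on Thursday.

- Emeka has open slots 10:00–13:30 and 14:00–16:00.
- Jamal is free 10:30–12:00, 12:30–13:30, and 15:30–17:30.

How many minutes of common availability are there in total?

Emeka ∩ Jamal: 10:30–12:00, 12:30–13:30, 15:30–16:00.
Total common minutes: 90 + 60 + 30 = 180.

180 minutes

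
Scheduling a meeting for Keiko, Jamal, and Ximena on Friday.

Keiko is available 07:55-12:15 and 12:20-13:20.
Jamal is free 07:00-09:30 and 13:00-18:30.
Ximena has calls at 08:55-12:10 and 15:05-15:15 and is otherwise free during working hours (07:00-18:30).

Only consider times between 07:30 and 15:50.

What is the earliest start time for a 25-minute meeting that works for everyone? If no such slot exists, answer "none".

Ximena free within 07:00–18:30: 07:00–08:55, 12:10–15:05, 15:15–18:30.
Keiko ∩ Jamal: 07:55–09:30, 13:00–13:20.
Keiko ∩ Jamal ∩ Ximena: 07:55–08:55, 13:00–13:20.
Restricted to 07:30–15:50: 07:55–08:55, 13:00–13:20.
Windows ≥ 25 min: 07:55–08:55.
Earliest such window starts at 07:55.

07:55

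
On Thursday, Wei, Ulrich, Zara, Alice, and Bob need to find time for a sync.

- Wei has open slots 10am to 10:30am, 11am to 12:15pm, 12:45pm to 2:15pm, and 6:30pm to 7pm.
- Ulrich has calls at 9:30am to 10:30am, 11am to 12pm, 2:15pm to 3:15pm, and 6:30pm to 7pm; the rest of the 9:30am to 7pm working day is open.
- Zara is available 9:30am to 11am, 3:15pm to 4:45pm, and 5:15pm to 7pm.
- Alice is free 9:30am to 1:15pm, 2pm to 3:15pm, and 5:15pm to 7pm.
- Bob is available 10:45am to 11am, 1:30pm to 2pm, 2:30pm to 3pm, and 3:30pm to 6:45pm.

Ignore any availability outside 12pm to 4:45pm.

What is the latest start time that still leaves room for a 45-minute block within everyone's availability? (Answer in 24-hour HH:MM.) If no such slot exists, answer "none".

none

Ulrich free within 09:30–19:00: 10:30–11:00, 12:00–14:15, 15:15–18:30.
Wei ∩ Ulrich: 12:00–12:15, 12:45–14:15.
Wei ∩ Ulrich ∩ Zara: (none).
Wei ∩ Ulrich ∩ Zara ∩ Alice: (none).
Wei ∩ Ulrich ∩ Zara ∩ Alice ∩ Bob: (none).
Restricted to 12:00–16:45: (none).
Windows ≥ 45 min: (none).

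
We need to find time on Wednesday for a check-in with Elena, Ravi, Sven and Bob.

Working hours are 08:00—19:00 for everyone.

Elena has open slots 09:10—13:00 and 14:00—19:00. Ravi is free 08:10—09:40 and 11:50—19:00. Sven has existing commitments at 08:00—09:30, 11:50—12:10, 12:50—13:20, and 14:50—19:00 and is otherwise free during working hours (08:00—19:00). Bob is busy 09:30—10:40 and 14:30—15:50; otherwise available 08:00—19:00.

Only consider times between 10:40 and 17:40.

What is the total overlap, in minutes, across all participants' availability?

70 minutes

Sven free within 08:00–19:00: 09:30–11:50, 12:10–12:50, 13:20–14:50.
Bob free within 08:00–19:00: 08:00–09:30, 10:40–14:30, 15:50–19:00.
Elena ∩ Ravi: 09:10–09:40, 11:50–13:00, 14:00–19:00.
Elena ∩ Ravi ∩ Sven: 09:30–09:40, 12:10–12:50, 14:00–14:50.
Elena ∩ Ravi ∩ Sven ∩ Bob: 12:10–12:50, 14:00–14:30.
Restricted to 10:40–17:40: 12:10–12:50, 14:00–14:30.
Total common minutes: 40 + 30 = 70.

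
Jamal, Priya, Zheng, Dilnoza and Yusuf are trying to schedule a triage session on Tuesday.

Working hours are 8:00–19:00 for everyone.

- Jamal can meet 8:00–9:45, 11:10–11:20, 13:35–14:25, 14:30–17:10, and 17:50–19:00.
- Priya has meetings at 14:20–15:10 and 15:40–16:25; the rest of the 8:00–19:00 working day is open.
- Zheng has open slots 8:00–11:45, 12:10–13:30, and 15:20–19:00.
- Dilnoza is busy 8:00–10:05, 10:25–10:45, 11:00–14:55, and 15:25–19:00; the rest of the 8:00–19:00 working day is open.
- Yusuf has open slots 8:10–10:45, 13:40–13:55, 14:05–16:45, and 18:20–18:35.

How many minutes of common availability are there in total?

Priya free within 08:00–19:00: 08:00–14:20, 15:10–15:40, 16:25–19:00.
Dilnoza free within 08:00–19:00: 10:05–10:25, 10:45–11:00, 14:55–15:25.
Jamal ∩ Priya: 08:00–09:45, 11:10–11:20, 13:35–14:20, 15:10–15:40, 16:25–17:10, 17:50–19:00.
Jamal ∩ Priya ∩ Zheng: 08:00–09:45, 11:10–11:20, 15:20–15:40, 16:25–17:10, 17:50–19:00.
Jamal ∩ Priya ∩ Zheng ∩ Dilnoza: 15:20–15:25.
Jamal ∩ Priya ∩ Zheng ∩ Dilnoza ∩ Yusuf: 15:20–15:25.
Total common minutes: 5.

5 minutes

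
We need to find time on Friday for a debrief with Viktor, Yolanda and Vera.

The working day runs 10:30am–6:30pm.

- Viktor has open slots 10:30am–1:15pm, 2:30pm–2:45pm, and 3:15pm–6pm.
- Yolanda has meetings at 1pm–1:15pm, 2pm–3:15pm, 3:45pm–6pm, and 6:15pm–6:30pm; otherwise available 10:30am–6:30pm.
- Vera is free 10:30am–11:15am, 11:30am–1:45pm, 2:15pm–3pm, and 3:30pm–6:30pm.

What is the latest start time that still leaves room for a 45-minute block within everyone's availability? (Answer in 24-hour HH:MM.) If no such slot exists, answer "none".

Yolanda free within 10:30–18:30: 10:30–13:00, 13:15–14:00, 15:15–15:45, 18:00–18:15.
Viktor ∩ Yolanda: 10:30–13:00, 15:15–15:45.
Viktor ∩ Yolanda ∩ Vera: 10:30–11:15, 11:30–13:00, 15:30–15:45.
Windows ≥ 45 min: 10:30–11:15, 11:30–13:00.
Latest start in the last window 11:30–13:00 is 13:00 − 45 min = 12:15.

12:15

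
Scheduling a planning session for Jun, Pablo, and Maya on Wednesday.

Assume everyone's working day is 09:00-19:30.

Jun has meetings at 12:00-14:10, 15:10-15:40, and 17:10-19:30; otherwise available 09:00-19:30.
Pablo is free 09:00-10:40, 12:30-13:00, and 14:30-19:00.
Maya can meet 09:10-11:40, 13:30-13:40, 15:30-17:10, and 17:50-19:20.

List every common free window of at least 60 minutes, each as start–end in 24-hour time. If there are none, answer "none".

Jun free within 09:00–19:30: 09:00–12:00, 14:10–15:10, 15:40–17:10.
Jun ∩ Pablo: 09:00–10:40, 14:30–15:10, 15:40–17:10.
Jun ∩ Pablo ∩ Maya: 09:10–10:40, 15:40–17:10.
Windows ≥ 60 min: 09:10–10:40, 15:40–17:10.

09:10–10:40, 15:40–17:10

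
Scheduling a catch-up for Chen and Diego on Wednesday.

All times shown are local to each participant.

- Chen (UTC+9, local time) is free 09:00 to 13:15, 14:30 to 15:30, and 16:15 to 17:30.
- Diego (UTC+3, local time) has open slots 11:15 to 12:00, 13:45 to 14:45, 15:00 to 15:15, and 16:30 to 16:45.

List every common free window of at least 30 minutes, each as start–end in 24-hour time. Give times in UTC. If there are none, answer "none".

Chen → UTC: 00:00–04:15, 05:30–06:30, 07:15–08:30.
Diego → UTC: 08:15–09:00, 10:45–11:45, 12:00–12:15, 13:30–13:45.
Chen ∩ Diego: 08:15–08:30.
Windows ≥ 30 min: (none).

none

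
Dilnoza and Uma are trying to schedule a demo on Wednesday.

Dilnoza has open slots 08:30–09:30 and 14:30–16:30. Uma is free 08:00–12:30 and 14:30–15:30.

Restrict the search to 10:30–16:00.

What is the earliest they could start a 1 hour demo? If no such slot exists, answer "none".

14:30

Dilnoza ∩ Uma: 08:30–09:30, 14:30–15:30.
Restricted to 10:30–16:00: 14:30–15:30.
Windows ≥ 60 min: 14:30–15:30.
Earliest such window starts at 14:30.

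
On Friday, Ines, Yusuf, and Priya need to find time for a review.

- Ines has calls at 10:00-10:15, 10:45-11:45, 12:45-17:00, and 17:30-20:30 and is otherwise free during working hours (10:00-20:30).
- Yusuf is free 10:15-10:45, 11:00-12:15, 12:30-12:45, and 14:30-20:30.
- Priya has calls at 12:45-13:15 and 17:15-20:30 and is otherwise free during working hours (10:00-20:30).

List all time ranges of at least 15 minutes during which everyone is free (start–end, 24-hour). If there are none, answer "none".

10:15–10:45, 11:45–12:15, 12:30–12:45, 17:00–17:15

Ines free within 10:00–20:30: 10:15–10:45, 11:45–12:45, 17:00–17:30.
Priya free within 10:00–20:30: 10:00–12:45, 13:15–17:15.
Ines ∩ Yusuf: 10:15–10:45, 11:45–12:15, 12:30–12:45, 17:00–17:30.
Ines ∩ Yusuf ∩ Priya: 10:15–10:45, 11:45–12:15, 12:30–12:45, 17:00–17:15.
Windows ≥ 15 min: 10:15–10:45, 11:45–12:15, 12:30–12:45, 17:00–17:15.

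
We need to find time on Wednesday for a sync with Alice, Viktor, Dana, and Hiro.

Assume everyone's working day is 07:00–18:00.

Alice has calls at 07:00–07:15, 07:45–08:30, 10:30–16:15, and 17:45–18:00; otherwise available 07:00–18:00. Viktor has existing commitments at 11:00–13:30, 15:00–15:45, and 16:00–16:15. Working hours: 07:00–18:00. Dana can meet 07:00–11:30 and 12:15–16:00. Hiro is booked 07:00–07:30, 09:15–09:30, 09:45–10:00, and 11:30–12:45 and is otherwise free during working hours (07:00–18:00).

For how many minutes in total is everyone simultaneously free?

105 minutes

Alice free within 07:00–18:00: 07:15–07:45, 08:30–10:30, 16:15–17:45.
Viktor free within 07:00–18:00: 07:00–11:00, 13:30–15:00, 15:45–16:00, 16:15–18:00.
Hiro free within 07:00–18:00: 07:30–09:15, 09:30–09:45, 10:00–11:30, 12:45–18:00.
Alice ∩ Viktor: 07:15–07:45, 08:30–10:30, 16:15–17:45.
Alice ∩ Viktor ∩ Dana: 07:15–07:45, 08:30–10:30.
Alice ∩ Viktor ∩ Dana ∩ Hiro: 07:30–07:45, 08:30–09:15, 09:30–09:45, 10:00–10:30.
Total common minutes: 15 + 45 + 15 + 30 = 105.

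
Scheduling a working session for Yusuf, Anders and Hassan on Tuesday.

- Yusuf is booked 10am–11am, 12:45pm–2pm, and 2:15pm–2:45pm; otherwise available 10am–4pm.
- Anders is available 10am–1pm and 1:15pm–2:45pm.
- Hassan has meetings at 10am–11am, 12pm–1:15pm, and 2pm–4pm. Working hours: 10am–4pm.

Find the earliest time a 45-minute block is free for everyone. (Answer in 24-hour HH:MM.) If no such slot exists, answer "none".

11:00

Yusuf free within 10:00–16:00: 11:00–12:45, 14:00–14:15, 14:45–16:00.
Hassan free within 10:00–16:00: 11:00–12:00, 13:15–14:00.
Yusuf ∩ Anders: 11:00–12:45, 14:00–14:15.
Yusuf ∩ Anders ∩ Hassan: 11:00–12:00.
Windows ≥ 45 min: 11:00–12:00.
Earliest such window starts at 11:00.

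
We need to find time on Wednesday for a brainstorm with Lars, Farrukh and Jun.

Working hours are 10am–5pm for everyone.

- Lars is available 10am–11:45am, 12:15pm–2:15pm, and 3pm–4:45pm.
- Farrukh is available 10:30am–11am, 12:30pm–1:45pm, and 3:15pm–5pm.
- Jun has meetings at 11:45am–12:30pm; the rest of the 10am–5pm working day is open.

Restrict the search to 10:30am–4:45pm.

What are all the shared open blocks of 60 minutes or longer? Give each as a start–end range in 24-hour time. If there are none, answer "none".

Jun free within 10:00–17:00: 10:00–11:45, 12:30–17:00.
Lars ∩ Farrukh: 10:30–11:00, 12:30–13:45, 15:15–16:45.
Lars ∩ Farrukh ∩ Jun: 10:30–11:00, 12:30–13:45, 15:15–16:45.
Restricted to 10:30–16:45: 10:30–11:00, 12:30–13:45, 15:15–16:45.
Windows ≥ 60 min: 12:30–13:45, 15:15–16:45.

12:30–13:45, 15:15–16:45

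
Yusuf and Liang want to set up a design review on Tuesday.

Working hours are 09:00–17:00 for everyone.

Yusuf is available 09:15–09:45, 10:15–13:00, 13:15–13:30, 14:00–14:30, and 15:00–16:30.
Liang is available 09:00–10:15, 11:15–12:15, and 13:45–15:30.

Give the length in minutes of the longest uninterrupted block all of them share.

Yusuf ∩ Liang: 09:15–09:45, 11:15–12:15, 14:00–14:30, 15:00–15:30.
Common window lengths: 30, 60, 30, 30 min; longest is 60.

60 minutes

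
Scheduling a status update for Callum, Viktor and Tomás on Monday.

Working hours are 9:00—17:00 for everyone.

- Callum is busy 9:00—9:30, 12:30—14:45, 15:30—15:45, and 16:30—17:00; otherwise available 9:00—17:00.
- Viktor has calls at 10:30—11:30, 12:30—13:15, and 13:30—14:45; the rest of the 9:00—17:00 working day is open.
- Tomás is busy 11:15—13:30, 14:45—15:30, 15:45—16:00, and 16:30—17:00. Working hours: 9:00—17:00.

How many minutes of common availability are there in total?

90 minutes

Callum free within 09:00–17:00: 09:30–12:30, 14:45–15:30, 15:45–16:30.
Viktor free within 09:00–17:00: 09:00–10:30, 11:30–12:30, 13:15–13:30, 14:45–17:00.
Tomás free within 09:00–17:00: 09:00–11:15, 13:30–14:45, 15:30–15:45, 16:00–16:30.
Callum ∩ Viktor: 09:30–10:30, 11:30–12:30, 14:45–15:30, 15:45–16:30.
Callum ∩ Viktor ∩ Tomás: 09:30–10:30, 16:00–16:30.
Total common minutes: 60 + 30 = 90.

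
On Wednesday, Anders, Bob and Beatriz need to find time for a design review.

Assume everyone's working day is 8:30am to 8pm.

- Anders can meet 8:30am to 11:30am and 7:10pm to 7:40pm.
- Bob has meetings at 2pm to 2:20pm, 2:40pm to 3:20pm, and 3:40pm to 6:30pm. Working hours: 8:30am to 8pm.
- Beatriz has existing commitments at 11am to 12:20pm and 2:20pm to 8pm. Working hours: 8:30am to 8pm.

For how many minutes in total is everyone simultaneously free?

Bob free within 08:30–20:00: 08:30–14:00, 14:20–14:40, 15:20–15:40, 18:30–20:00.
Beatriz free within 08:30–20:00: 08:30–11:00, 12:20–14:20.
Anders ∩ Bob: 08:30–11:30, 19:10–19:40.
Anders ∩ Bob ∩ Beatriz: 08:30–11:00.
Total common minutes: 150.

150 minutes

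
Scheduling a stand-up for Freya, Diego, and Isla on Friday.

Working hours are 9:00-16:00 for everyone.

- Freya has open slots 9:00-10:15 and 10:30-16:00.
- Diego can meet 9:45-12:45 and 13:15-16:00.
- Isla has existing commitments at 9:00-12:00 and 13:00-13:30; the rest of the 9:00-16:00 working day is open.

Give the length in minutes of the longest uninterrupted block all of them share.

Isla free within 09:00–16:00: 12:00–13:00, 13:30–16:00.
Freya ∩ Diego: 09:45–10:15, 10:30–12:45, 13:15–16:00.
Freya ∩ Diego ∩ Isla: 12:00–12:45, 13:30–16:00.
Common window lengths: 45, 150 min; longest is 150.

150 minutes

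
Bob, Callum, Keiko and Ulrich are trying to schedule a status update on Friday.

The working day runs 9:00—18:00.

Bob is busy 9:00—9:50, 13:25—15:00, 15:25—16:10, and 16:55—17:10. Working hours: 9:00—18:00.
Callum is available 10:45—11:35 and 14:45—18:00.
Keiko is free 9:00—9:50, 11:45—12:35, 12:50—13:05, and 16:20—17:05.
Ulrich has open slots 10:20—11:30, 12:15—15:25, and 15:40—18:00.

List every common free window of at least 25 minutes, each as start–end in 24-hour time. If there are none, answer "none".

16:20–16:55

Bob free within 09:00–18:00: 09:50–13:25, 15:00–15:25, 16:10–16:55, 17:10–18:00.
Bob ∩ Callum: 10:45–11:35, 15:00–15:25, 16:10–16:55, 17:10–18:00.
Bob ∩ Callum ∩ Keiko: 16:20–16:55.
Bob ∩ Callum ∩ Keiko ∩ Ulrich: 16:20–16:55.
Windows ≥ 25 min: 16:20–16:55.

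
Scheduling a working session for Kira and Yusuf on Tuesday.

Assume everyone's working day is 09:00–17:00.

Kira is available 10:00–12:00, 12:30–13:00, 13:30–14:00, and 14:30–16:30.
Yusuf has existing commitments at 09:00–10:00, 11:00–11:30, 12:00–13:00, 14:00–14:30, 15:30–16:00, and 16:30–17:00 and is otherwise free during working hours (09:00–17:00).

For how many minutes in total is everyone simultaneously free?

210 minutes

Yusuf free within 09:00–17:00: 10:00–11:00, 11:30–12:00, 13:00–14:00, 14:30–15:30, 16:00–16:30.
Kira ∩ Yusuf: 10:00–11:00, 11:30–12:00, 13:30–14:00, 14:30–15:30, 16:00–16:30.
Total common minutes: 60 + 30 + 30 + 60 + 30 = 210.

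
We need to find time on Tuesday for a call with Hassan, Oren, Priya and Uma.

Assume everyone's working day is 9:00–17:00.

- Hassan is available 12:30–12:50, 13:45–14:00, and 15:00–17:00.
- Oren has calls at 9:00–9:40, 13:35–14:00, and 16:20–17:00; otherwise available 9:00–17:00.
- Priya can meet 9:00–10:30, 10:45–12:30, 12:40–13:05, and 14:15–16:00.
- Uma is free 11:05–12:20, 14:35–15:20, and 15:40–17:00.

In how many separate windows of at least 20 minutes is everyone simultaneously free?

Oren free within 09:00–17:00: 09:40–13:35, 14:00–16:20.
Hassan ∩ Oren: 12:30–12:50, 15:00–16:20.
Hassan ∩ Oren ∩ Priya: 12:40–12:50, 15:00–16:00.
Hassan ∩ Oren ∩ Priya ∩ Uma: 15:00–15:20, 15:40–16:00.
Windows ≥ 20 min: 15:00–15:20, 15:40–16:00.
That's 2 windows.

2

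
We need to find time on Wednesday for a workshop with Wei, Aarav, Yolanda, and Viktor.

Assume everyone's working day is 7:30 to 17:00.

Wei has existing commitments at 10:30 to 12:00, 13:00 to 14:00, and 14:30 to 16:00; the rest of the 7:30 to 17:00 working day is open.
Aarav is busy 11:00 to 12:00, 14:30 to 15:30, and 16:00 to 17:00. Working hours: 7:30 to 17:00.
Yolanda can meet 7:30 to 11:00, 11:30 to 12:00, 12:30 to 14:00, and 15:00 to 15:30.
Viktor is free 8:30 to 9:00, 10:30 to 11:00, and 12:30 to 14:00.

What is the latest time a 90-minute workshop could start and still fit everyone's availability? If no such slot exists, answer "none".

Wei free within 07:30–17:00: 07:30–10:30, 12:00–13:00, 14:00–14:30, 16:00–17:00.
Aarav free within 07:30–17:00: 07:30–11:00, 12:00–14:30, 15:30–16:00.
Wei ∩ Aarav: 07:30–10:30, 12:00–13:00, 14:00–14:30.
Wei ∩ Aarav ∩ Yolanda: 07:30–10:30, 12:30–13:00.
Wei ∩ Aarav ∩ Yolanda ∩ Viktor: 08:30–09:00, 12:30–13:00.
Windows ≥ 90 min: (none).

none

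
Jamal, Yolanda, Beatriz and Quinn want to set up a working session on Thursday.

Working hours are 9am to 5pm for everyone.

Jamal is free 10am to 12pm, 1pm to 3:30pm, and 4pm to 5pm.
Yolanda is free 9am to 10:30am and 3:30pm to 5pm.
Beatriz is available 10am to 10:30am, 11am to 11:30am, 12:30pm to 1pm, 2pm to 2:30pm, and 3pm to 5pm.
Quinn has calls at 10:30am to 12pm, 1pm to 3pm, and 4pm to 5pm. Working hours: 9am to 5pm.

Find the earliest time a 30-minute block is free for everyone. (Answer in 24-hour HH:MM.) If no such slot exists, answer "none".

Quinn free within 09:00–17:00: 09:00–10:30, 12:00–13:00, 15:00–16:00.
Jamal ∩ Yolanda: 10:00–10:30, 16:00–17:00.
Jamal ∩ Yolanda ∩ Beatriz: 10:00–10:30, 16:00–17:00.
Jamal ∩ Yolanda ∩ Beatriz ∩ Quinn: 10:00–10:30.
Windows ≥ 30 min: 10:00–10:30.
Earliest such window starts at 10:00.

10:00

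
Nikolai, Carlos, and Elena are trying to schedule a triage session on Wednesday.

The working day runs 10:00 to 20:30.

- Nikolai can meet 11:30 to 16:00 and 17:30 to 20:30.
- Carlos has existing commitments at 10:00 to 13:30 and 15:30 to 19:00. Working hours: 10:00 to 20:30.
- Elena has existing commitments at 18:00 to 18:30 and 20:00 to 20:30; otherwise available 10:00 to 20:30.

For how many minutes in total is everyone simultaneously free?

Carlos free within 10:00–20:30: 13:30–15:30, 19:00–20:30.
Elena free within 10:00–20:30: 10:00–18:00, 18:30–20:00.
Nikolai ∩ Carlos: 13:30–15:30, 19:00–20:30.
Nikolai ∩ Carlos ∩ Elena: 13:30–15:30, 19:00–20:00.
Total common minutes: 120 + 60 = 180.

180 minutes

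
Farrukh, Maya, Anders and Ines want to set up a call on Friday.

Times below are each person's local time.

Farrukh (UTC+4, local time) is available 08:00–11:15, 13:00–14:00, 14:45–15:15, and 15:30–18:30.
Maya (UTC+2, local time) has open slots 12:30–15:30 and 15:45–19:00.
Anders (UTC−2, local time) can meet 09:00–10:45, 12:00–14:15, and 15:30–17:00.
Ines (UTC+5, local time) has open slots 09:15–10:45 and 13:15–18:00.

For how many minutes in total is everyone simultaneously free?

90 minutes

Farrukh → UTC: 04:00–07:15, 09:00–10:00, 10:45–11:15, 11:30–14:30.
Maya → UTC: 10:30–13:30, 13:45–17:00.
Anders → UTC: 11:00–12:45, 14:00–16:15, 17:30–19:00.
Ines → UTC: 04:15–05:45, 08:15–13:00.
Farrukh ∩ Maya: 10:45–11:15, 11:30–13:30, 13:45–14:30.
Farrukh ∩ Maya ∩ Anders: 11:00–11:15, 11:30–12:45, 14:00–14:30.
Farrukh ∩ Maya ∩ Anders ∩ Ines: 11:00–11:15, 11:30–12:45.
Total common minutes: 15 + 75 = 90.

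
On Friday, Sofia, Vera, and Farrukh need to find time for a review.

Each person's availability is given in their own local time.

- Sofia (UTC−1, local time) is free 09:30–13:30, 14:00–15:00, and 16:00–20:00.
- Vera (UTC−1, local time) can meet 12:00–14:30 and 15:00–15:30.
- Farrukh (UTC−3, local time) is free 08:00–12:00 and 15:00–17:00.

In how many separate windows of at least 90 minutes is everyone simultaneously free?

Sofia → UTC: 10:30–14:30, 15:00–16:00, 17:00–21:00.
Vera → UTC: 13:00–15:30, 16:00–16:30.
Farrukh → UTC: 11:00–15:00, 18:00–20:00.
Sofia ∩ Vera: 13:00–14:30, 15:00–15:30.
Sofia ∩ Vera ∩ Farrukh: 13:00–14:30.
Windows ≥ 90 min: 13:00–14:30.
That's 1 window.

1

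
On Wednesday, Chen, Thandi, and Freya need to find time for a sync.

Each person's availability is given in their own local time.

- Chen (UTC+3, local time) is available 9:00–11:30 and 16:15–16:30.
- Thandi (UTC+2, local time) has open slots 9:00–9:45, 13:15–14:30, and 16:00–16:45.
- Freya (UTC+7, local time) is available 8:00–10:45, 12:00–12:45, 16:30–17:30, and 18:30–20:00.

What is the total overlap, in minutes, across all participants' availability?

Chen → UTC: 06:00–08:30, 13:15–13:30.
Thandi → UTC: 07:00–07:45, 11:15–12:30, 14:00–14:45.
Freya → UTC: 01:00–03:45, 05:00–05:45, 09:30–10:30, 11:30–13:00.
Chen ∩ Thandi: 07:00–07:45.
Chen ∩ Thandi ∩ Freya: (none).
Total common minutes: 0.

0 minutes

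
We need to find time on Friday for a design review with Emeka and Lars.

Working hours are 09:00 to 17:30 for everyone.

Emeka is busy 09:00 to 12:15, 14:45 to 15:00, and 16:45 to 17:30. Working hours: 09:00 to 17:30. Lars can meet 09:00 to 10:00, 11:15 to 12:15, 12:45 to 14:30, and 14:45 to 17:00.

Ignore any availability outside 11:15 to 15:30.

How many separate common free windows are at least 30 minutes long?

Emeka free within 09:00–17:30: 12:15–14:45, 15:00–16:45.
Emeka ∩ Lars: 12:45–14:30, 15:00–16:45.
Restricted to 11:15–15:30: 12:45–14:30, 15:00–15:30.
Windows ≥ 30 min: 12:45–14:30, 15:00–15:30.
That's 2 windows.

2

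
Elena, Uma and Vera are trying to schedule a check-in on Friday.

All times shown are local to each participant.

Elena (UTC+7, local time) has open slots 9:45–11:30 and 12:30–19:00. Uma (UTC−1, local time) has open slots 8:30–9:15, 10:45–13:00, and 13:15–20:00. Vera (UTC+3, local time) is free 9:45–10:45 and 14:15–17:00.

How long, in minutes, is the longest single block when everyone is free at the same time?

Elena → UTC: 02:45–04:30, 05:30–12:00.
Uma → UTC: 09:30–10:15, 11:45–14:00, 14:15–21:00.
Vera → UTC: 06:45–07:45, 11:15–14:00.
Elena ∩ Uma: 09:30–10:15, 11:45–12:00.
Elena ∩ Uma ∩ Vera: 11:45–12:00.
Single common window of 15 minutes.

15 minutes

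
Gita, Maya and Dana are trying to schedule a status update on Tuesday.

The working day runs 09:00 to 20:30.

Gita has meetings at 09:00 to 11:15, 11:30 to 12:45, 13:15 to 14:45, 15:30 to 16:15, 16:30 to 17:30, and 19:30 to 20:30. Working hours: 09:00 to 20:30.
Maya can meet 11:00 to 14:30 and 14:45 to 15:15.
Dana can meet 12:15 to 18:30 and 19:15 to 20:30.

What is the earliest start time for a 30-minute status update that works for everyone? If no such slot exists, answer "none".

Gita free within 09:00–20:30: 11:15–11:30, 12:45–13:15, 14:45–15:30, 16:15–16:30, 17:30–19:30.
Gita ∩ Maya: 11:15–11:30, 12:45–13:15, 14:45–15:15.
Gita ∩ Maya ∩ Dana: 12:45–13:15, 14:45–15:15.
Windows ≥ 30 min: 12:45–13:15, 14:45–15:15.
Earliest such window starts at 12:45.

12:45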